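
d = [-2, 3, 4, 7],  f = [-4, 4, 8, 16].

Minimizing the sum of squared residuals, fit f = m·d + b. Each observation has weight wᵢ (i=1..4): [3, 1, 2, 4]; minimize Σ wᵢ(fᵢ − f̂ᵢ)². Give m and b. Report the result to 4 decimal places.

Normal-equation sums: Σwᵢ·d·d = 249, Σwᵢ·d = 33, Σwᵢ·1 = 10.
Moment sums: Σwᵢ·d·f = 548, Σwᵢ·f = 72.
Normal equations: [[249, 33]; [33, 10]]·[m, b]ᵀ = [548, 72]ᵀ.
Determinant 249·10 − 33² = 1401.
m = (548·10 − 33·72)/1401 = 3104/1401; b = (249·72 − 33·548)/1401 = -52/467.

m = 2.2156, b = -0.1113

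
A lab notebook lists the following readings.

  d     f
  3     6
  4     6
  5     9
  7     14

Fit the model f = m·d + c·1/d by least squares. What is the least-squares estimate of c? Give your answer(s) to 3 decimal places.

c = -2.414

XᵀX·[m, c]ᵀ = Xᵀf reads: 99·m + 4·c = 185;  4·m + (41281/176400)·c = 73/10.
Eliminating c: (41281/176400)·(row 1) − 4·(row 2) gives (140491/19600)·m = (41281/176400)·185 − 4·(73/10) = 497221/35280, so m = 2486105/1264419.
Then c = ((73/10) − 4·(2486105/1264419))/(41281/176400) = -339080/140491.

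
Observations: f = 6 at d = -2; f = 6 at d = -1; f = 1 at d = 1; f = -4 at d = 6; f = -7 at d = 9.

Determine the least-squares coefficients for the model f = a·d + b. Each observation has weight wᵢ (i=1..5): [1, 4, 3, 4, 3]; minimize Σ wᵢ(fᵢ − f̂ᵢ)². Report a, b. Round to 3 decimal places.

a = -1.249, b = 3.729

The normal equations are: 398·a + 48·b = -318;  48·a + 15·b = -4.
Eliminating b: 15·(row 1) − 48·(row 2) gives 3666·a = 15·(-318) − 48·(-4) = -4578, so a = -763/611.
Then b = ((-4) − 48·(-763/611))/15 = 6836/1833.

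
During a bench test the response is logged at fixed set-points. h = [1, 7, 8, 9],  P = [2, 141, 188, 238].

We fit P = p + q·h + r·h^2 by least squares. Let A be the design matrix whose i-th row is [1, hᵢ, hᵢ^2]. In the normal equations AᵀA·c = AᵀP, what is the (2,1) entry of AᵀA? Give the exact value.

25

Row 2 ↔ basis h, column 1 ↔ basis 1, so (AᵀA)_{2,1} = Σᵢ h = (1)·(1) + (7)·(1) + (8)·(1) + (9)·(1) = 25.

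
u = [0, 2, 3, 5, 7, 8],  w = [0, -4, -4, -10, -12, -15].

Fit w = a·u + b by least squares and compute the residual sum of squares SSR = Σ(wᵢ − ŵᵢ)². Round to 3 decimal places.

Sums needed: Σu·u = 151, Σu = 25, Σ1 = 6.
For Xᵀw: Σu·w = -274, Σw = -45.
Normal equations: [[151, 25]; [25, 6]]·[a, b]ᵀ = [-274, -45]ᵀ.
Δ = 151·6 − 25² = 281.
a = ((-274)·6 − 25·(-45))/281 = -519/281; b = (151·(-45) − 25·(-274))/281 = 55/281.
Residuals: -55/281, -141/281, 378/281, -270/281, 206/281, -118/281; SSR = 1050/281.

SSR = 3.737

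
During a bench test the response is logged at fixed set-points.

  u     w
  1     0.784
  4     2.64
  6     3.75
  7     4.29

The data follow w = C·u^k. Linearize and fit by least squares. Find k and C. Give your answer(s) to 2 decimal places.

Taking logs, ln w = k·ln u + ln C, so regress ln w on ln u.
Σln u = 5.1240, Σ(ln u)² = 8.9188, Σln w = 3.5055, Σln u·ln w = 6.5479.
Normal system: [[8.9188, 5.1240]; [5.1240, 4]]·[k, ln C]ᵀ = [6.5479, 3.5055]ᵀ.
Slope k = (n·Σln u·ln w − Σln u·Σln w)/(n·Σ(ln u)² − (Σln u)²) = (4·6.5479 − 5.1240·3.5055)/9.4201 = 0.87361; ln C = (Σln w − k·Σln u)/n = -0.24272, so C = exp(-0.24272) = 0.78449.

k = 0.87, C = 0.78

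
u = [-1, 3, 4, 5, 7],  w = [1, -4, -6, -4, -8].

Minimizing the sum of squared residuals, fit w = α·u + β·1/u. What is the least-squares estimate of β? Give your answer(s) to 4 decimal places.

Entries of AᵀA: Σu·u = 100, Σu·1/u = 5, Σ1/u·1/u = 217681/176400.
For Aᵀw: Σu·w = -113, Σ1/u·w = -1213/210.
Normal equations: [[100, 5]; [5, 217681/176400]]·[α, β]ᵀ = [-113, -1213/210]ᵀ.
Eliminating β: (217681/176400)·(row 1) − 5·(row 2) gives (173581/1764)·α = (217681/176400)·(-113) − 5·(-1213/210) = -19503353/176400, so α = -19503353/17358100.
Then β = ((-1213/210) − 5·(-19503353/17358100))/(217681/176400) = -22260/173581.

β = -0.1282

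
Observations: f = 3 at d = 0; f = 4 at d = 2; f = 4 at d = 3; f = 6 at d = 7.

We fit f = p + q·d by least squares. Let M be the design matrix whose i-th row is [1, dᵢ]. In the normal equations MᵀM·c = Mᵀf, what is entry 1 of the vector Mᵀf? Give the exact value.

Entry 1 ↔ basis 1, so (Mᵀf)_{1} = Σᵢ fᵢ = (1)·(3) + (1)·(4) + (1)·(4) + (1)·(6) = 17.

17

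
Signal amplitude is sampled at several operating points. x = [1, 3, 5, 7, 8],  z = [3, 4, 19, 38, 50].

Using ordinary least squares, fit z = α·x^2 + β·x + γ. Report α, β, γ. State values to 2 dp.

Normal-equation sums: Σx^2·x^2 = 7204, Σx^2·x = 1008, Σx^2 = 148, Σx·x = 148, Σx = 24, Σ1 = 5.
Right-hand side: Σx^2·z = 5576, Σx·z = 776, Σz = 114.
Normal equations: [[7204, 1008, 148]; [1008, 148, 24]; [148, 24, 5]]·[α, β, γ]ᵀ = [5576, 776, 114]ᵀ.
Row-reducing yields α = 1288/1261, β = -2890/1261, γ = 346/97.

α = 1.02, β = -2.29, γ = 3.57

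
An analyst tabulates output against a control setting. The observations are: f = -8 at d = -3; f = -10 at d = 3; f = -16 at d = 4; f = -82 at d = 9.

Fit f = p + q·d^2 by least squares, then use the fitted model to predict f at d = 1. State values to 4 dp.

f̂ = -0.8552

Entries of XᵀX: Σ1 = 4, Σd^2 = 115, Σd^2·d^2 = 6979.
And Σf = -116, Σd^2·f = -7060.
XᵀX·[p, q]ᵀ = Xᵀf becomes [[4, 115]; [115, 6979]]·[p, q]ᵀ = [-116, -7060]ᵀ.
Determinant 4·6979 − 115² = 14691.
p = ((-116)·6979 − 115·(-7060))/14691 = 2336/14691; q = (4·(-7060) − 115·(-116))/14691 = -14900/14691.
At d = 1: f̂ = (2336/14691)·(1) + (-14900/14691)·(1) = -4188/4897.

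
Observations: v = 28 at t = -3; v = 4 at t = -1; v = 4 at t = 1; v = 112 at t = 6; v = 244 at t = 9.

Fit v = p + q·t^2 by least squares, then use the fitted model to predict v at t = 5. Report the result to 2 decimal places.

From the data, Σ1 = 5, Σt^2 = 128, Σt^2·t^2 = 7940.
And Σv = 392, Σt^2·v = 24056.
So XᵀX·[p, q]ᵀ = Xᵀv: [[5, 128]; [128, 7940]]·[p, q]ᵀ = [392, 24056]ᵀ.
Determinant 5·7940 − 128² = 23316.
p = (392·7940 − 128·24056)/23316 = 2776/1943; q = (5·24056 − 128·392)/23316 = 5842/1943.
At t = 5: v̂ = (2776/1943)·(1) + (5842/1943)·(25) = 148826/1943.

v̂ = 76.60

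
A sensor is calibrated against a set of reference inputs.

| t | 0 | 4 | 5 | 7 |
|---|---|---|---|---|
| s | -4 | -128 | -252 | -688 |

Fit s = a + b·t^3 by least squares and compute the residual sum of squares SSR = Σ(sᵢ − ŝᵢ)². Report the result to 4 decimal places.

SSR = 7.7540

Normal-equation sums: Σ1 = 4, Σt^3 = 532, Σt^3·t^3 = 137370.
For Mᵀs: Σs = -1072, Σt^3·s = -275676.
So MᵀM·[a, b]ᵀ = Mᵀs: [[4, 532]; [532, 137370]]·[a, b]ᵀ = [-1072, -275676]ᵀ.
Eliminating b: 137370·(row 1) − 532·(row 2) gives 266456·a = 137370·(-1072) − 532·(-275676) = -601008, so a = -3954/1753.
Then b = ((-275676) − 532·(-3954/1753))/137370 = -66550/33307.
Residuals: -3058/1753, 71030/33307, 512/33307, -13440/33307; SSR = 258264/33307.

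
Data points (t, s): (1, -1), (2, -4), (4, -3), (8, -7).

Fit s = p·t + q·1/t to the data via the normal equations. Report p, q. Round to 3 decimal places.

p = -0.865, q = -0.879

Compute the Gram sums: Σt·t = 85, Σt·1/t = 4, Σ1/t·1/t = 85/64.
Right-hand side: Σt·s = -77, Σ1/t·s = -37/8.
So AᵀA·[p, q]ᵀ = Aᵀs: [[85, 4]; [4, 85/64]]·[p, q]ᵀ = [-77, -37/8]ᵀ.
Determinant 85·(85/64) − 4² = 6201/64.
p = ((-77)·(85/64) − 4·(-37/8))/(6201/64) = -1787/2067; q = (85·(-37/8) − 4·(-77))/(6201/64) = -1816/2067.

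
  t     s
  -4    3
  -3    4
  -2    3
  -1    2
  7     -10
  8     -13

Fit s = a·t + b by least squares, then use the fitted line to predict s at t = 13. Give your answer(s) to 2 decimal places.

XᵀX·[a, b]ᵀ = Xᵀs reads: 143·a + 5·b = -206;  5·a + 6·b = -11.
Eliminating b: 6·(row 1) − 5·(row 2) gives 833·a = 6·(-206) − 5·(-11) = -1181, so a = -1181/833.
Then b = ((-11) − 5·(-1181/833))/6 = -543/833.
At t = 13: ŝ = (-1181/833)·(13) + (-543/833)·(1) = -15896/833.

ŝ = -19.08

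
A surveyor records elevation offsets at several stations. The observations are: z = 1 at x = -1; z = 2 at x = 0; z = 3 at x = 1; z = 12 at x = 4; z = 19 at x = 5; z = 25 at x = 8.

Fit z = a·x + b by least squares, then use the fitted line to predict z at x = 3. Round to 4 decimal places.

ẑ = 10.8130

The normal equations are: 107·a + 17·b = 345;  17·a + 6·b = 62.
det = 107·6 − 17² = 353.
a = (345·6 − 17·62)/353 = 1016/353; b = (107·62 − 17·345)/353 = 769/353.
At x = 3: ẑ = (1016/353)·(3) + (769/353)·(1) = 3817/353.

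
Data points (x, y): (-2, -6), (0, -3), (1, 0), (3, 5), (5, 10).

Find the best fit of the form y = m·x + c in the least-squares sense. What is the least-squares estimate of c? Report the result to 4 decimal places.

c = -2.0890

From the data, Σx·x = 39, Σx = 7, Σ1 = 5.
Moment sums: Σx·y = 77, Σy = 6.
Normal equations: [[39, 7]; [7, 5]]·[m, c]ᵀ = [77, 6]ᵀ.
Δ = 39·5 − 7² = 146.
m = (77·5 − 7·6)/146 = 343/146; c = (39·6 − 7·77)/146 = -305/146.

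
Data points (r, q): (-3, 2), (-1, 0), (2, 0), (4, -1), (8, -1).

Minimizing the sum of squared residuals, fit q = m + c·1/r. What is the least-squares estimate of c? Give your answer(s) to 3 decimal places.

XᵀX·[m, c]ᵀ = Xᵀq reads: 5·m + (-11/24)·c = 0;  (-11/24)·m + (829/576)·c = -25/24.
(Σ1 = 5, Σ1/r = -11/24, Σ1/r·1/r = 829/576, Σq = 0, Σ1/r·q = -25/24.)
Eliminating c: (829/576)·(row 1) − (-11/24)·(row 2) gives (503/72)·m = (829/576)·0 − (-11/24)·(-25/24) = -275/576, so m = -275/4024.
Then c = ((-25/24) − (-11/24)·(-275/4024))/(829/576) = -375/503.

c = -0.746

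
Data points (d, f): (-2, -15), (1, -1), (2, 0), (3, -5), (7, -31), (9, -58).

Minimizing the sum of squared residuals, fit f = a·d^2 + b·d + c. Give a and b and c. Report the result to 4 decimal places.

a = -1.0407, b = 3.3570, c = -3.8523

The normal equations are: 9076·a + 1100·b + 148·c = -6323;  1100·a + 148·b + 20·c = -725;  148·a + 20·b + 6·c = -110.
Row-reducing yields a = -1099/1056, b = 3545/1056, c = -339/88.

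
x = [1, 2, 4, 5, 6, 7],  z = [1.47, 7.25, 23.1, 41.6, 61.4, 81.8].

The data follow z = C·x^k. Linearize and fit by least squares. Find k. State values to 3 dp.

k = 2.036

With ln zᵢ as the transformed response and ln xᵢ as the regressor:
XᵀX = [[11.9895, 7.4265]; [7.4265, 6]], rhs = [27.6737, 17.7559]ᵀ  (here Σln x = 7.4265, Σ(ln x)² = 11.9895, Σln z = 17.7559, Σln x·ln z = 27.6737).
Slope k = (n·Σln x·ln z − Σln x·Σln z)/(n·Σ(ln x)² − (Σln x)²) = (6·27.6737 − 7.4265·17.7559)/16.7835 = 2.03637; ln C = (Σln z − k·Σln x)/n = 0.43878.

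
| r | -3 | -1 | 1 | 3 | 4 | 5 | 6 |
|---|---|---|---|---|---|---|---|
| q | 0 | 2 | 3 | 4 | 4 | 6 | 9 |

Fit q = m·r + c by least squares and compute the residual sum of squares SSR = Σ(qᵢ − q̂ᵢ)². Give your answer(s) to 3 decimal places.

Entries of MᵀM: Σr·r = 97, Σr = 15, Σ1 = 7.
And Σr·q = 113, Σq = 28.
MᵀM·[m, c]ᵀ = Mᵀq becomes [[97, 15]; [15, 7]]·[m, c]ᵀ = [113, 28]ᵀ.
Eliminating c: 7·(row 1) − 15·(row 2) gives 454·m = 7·113 − 15·28 = 371, so m = 371/454.
Then c = (28 − 15·(371/454))/7 = 1021/454.
Residuals: 46/227, 129/227, -15/227, -159/227, -689/454, -76/227, 839/454; SSR = 3037/454.

SSR = 6.689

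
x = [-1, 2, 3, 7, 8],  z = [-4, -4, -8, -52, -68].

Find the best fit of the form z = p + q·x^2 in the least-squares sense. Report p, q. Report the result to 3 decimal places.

Sums needed: Σ1 = 5, Σx^2 = 127, Σx^2·x^2 = 6595.
For Mᵀz: Σz = -136, Σx^2·z = -6992.
Eliminating q: 6595·(row 1) − 127·(row 2) gives 16846·p = 6595·(-136) − 127·(-6992) = -8936, so p = -4468/8423.
Then q = ((-6992) − 127·(-4468/8423))/6595 = -8844/8423.

p = -0.530, q = -1.050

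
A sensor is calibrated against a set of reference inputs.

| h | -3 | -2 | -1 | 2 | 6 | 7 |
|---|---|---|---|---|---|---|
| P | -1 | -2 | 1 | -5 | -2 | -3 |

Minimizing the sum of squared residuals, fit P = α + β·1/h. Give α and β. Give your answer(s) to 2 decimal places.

Setting ∂/∂α … = 0 gives: 6·α + (-43/42)·β = -12;  (-43/42)·α + (2927/1764)·β = -41/14.
(Σ1 = 6, Σ1/h = -43/42, Σ1/h·1/h = 2927/1764, ΣP = -12, Σ1/h·P = -41/14.)
Eliminating β: (2927/1764)·(row 1) − (-43/42)·(row 2) gives (15713/1764)·α = (2927/1764)·(-12) − (-43/42)·(-41/14) = -13471/588, so α = -2127/827.
Then β = ((-41/14) − (-43/42)·(-2127/827))/(2927/1764) = -2772/827.

α = -2.57, β = -3.35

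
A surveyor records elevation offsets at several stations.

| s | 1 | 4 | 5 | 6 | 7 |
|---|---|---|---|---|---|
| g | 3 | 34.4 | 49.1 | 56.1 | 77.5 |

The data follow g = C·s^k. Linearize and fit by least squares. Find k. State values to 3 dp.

k = 1.672

Taking logs, ln g = k·ln s + ln C, so regress ln g on ln s.
Σln s = 6.7334, Σ(ln s)² = 11.5091, Σln g = 16.9079, Σln s·ln g = 26.8526.
Equations: 11.5091·k + 6.7334·ln C = 26.8526;  6.7334·k + 5·ln C = 16.9079.
Slope k = (n·Σln s·ln g − Σln s·Σln g)/(n·Σ(ln s)² − (Σln s)²) = (5·26.8526 − 6.7334·16.9079)/12.2067 = 1.67246; ln C = (Σln g − k·Σln s)/n = 1.12932.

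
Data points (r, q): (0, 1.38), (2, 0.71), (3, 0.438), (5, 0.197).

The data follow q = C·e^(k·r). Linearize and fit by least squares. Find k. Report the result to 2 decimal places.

Linearized form: ln q = k·r + ln C. From the 4 transformed points,
AᵀA = [[38.0000, 10.0000]; [10.0000, 4]], rhs = [-11.2843, -2.4705]ᵀ  (here Σr = 10.0000, Σ(r)² = 38.0000, Σln q = -2.4705, Σr·ln q = -11.2843).
Slope k = (n·Σr·ln q − Σr·Σln q)/(n·Σ(r)² − (Σr)²) = (4·-11.2843 − 10.0000·-2.4705)/52.0000 = -0.39293; ln C = (Σln q − k·Σr)/n = 0.36471.

k = -0.39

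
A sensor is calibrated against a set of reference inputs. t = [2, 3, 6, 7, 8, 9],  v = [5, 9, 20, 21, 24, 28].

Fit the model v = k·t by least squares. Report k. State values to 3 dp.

k = 3.078

Entries of XᵀX: Σt·t = 243.
Right-hand side: Σt·v = 748.
k = 748/243 = 3.07819.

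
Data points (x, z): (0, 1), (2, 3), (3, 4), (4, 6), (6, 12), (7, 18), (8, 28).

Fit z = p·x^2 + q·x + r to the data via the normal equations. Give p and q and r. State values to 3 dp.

p = 0.522, q = -1.155, r = 1.962

Normal-equation sums: Σx^2·x^2 = 8146, Σx^2·x = 1170, Σx^2 = 178, Σx·x = 178, Σx = 30, Σ1 = 7.
Moment sums: Σx^2·z = 3250, Σx·z = 464, Σz = 72.
So AᵀA·[p, q, r]ᵀ = Aᵀz: [[8146, 1170, 178]; [1170, 178, 30]; [178, 30, 7]]·[p, q, r]ᵀ = [3250, 464, 72]ᵀ.
Solving the 3×3 system (Gaussian elimination) gives p = 12013/23016, q = -8859/7672, r = 1613/822.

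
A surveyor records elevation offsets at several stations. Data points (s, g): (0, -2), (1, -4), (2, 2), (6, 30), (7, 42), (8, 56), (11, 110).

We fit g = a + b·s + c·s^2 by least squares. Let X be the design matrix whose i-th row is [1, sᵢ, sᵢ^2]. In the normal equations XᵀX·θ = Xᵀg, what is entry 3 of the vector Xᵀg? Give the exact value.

Entry 3 ↔ basis s^2, so (Xᵀg)_{3} = Σᵢ (s^2)·gᵢ = (0)·(-2) + (1)·(-4) + (4)·(2) + (36)·(30) + (49)·(42) + (64)·(56) + (121)·(110) = 20036.

20036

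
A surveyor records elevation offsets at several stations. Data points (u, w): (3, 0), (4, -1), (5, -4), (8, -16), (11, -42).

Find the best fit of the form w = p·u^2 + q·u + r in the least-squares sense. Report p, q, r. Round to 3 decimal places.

Compute the Gram sums: Σu^2·u^2 = 19699, Σu^2·u = 2059, Σu^2 = 235, Σu·u = 235, Σu = 31, Σ1 = 5.
For Aᵀw: Σu^2·w = -6222, Σu·w = -614, Σw = -63.
So AᵀA·[p, q, r]ᵀ = Aᵀw: [[19699, 2059, 235]; [2059, 235, 31]; [235, 31, 5]]·[p, q, r]ᵀ = [-6222, -614, -63]ᵀ.
Solving the 3×3 system (Gaussian elimination) gives p = -6355/9984, q = 37273/9984, r = -9701/1664.

p = -0.637, q = 3.733, r = -5.830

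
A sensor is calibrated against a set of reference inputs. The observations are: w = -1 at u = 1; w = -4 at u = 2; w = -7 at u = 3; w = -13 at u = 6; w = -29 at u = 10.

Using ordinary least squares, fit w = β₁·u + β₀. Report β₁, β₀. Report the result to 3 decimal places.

Setting ∂/∂β₁ … = 0 gives: 150·β₁ + 22·β₀ = -398;  22·β₁ + 5·β₀ = -54.
(Σu·u = 150, Σu = 22, Σ1 = 5, Σu·w = -398, Σw = -54.)
Determinant 150·5 − 22² = 266.
β₁ = ((-398)·5 − 22·(-54))/266 = -401/133; β₀ = (150·(-54) − 22·(-398))/266 = 328/133.

β₁ = -3.015, β₀ = 2.466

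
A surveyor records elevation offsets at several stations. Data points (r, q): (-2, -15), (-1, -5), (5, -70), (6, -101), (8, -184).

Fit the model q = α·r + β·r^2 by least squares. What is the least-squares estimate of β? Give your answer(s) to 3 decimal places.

β = -3.049

Normal-equation sums: Σr·r = 130, Σr·r^2 = 844, Σr^2·r^2 = 6034.
For Xᵀq: Σr·q = -2393, Σr^2·q = -17227.
Δ = 130·6034 − 844² = 72084.
α = ((-2393)·6034 − 844·(-17227))/72084 = 50113/36042; β = (130·(-17227) − 844·(-2393))/72084 = -109909/36042.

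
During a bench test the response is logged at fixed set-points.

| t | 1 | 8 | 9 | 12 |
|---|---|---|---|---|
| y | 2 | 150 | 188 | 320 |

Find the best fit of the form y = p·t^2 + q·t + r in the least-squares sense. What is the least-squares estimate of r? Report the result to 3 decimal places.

With design matrix M, MᵀM = [[31394, 2970, 290]; [2970, 290, 30]; [290, 30, 4]] and Mᵀy = [70910, 6734, 660]ᵀ.
Inverting the 3×3 Gram matrix, [p, q, r]ᵀ = [4031/2098, 41399/10490, -4088/1049]ᵀ.

r = -3.897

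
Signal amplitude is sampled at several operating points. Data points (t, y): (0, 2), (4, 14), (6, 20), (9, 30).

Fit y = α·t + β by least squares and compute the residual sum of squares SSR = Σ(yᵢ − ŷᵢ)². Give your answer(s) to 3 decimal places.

SSR = 0.327

Compute the Gram sums: Σt·t = 133, Σt = 19, Σ1 = 4.
Right-hand side: Σt·y = 446, Σy = 66.
So AᵀA·[α, β]ᵀ = Aᵀy: [[133, 19]; [19, 4]]·[α, β]ᵀ = [446, 66]ᵀ.
det = 133·4 − 19² = 171.
α = (446·4 − 19·66)/171 = 530/171; β = (133·66 − 19·446)/171 = 16/9.
Residuals: 2/9, -10/57, -64/171, 56/171; SSR = 56/171.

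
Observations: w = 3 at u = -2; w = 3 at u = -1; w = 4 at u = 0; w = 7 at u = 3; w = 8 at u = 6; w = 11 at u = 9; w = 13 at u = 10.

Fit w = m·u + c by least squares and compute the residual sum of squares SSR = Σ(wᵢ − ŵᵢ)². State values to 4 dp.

Setting ∂/∂m … = 0 gives: 231·m + 25·c = 289;  25·m + 7·c = 49.
(Σu·u = 231, Σu = 25, Σ1 = 7, Σu·w = 289, Σw = 49.)
Eliminating c: 7·(row 1) − 25·(row 2) gives 992·m = 7·289 − 25·49 = 798, so m = 399/496.
Then c = (49 − 25·(399/496))/7 = 2047/496.
Residuals: 239/496, -10/31, -63/496, 57/124, -473/496, -91/248, 411/496; SSR = 569/248.

SSR = 2.2944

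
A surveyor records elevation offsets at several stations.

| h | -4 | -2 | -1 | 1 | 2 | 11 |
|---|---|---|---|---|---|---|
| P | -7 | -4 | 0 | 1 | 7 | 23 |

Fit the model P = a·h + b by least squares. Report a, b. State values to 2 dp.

The normal system MᵀM·[a, b]ᵀ = MᵀP is [[147, 7]; [7, 6]]·[a, b]ᵀ = [304, 20]ᵀ.
Eliminating b: 6·(row 1) − 7·(row 2) gives 833·a = 6·304 − 7·20 = 1684, so a = 1684/833.
Then b = (20 − 7·(1684/833))/6 = 116/119.

a = 2.02, b = 0.97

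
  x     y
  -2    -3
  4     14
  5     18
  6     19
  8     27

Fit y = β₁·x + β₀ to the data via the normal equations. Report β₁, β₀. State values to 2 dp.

Forming AᵀA = [[145, 21]; [21, 5]] and Aᵀy = [482, 75]ᵀ gives AᵀA·[β₁, β₀]ᵀ = Aᵀy.
Eliminating β₀: 5·(row 1) − 21·(row 2) gives 284·β₁ = 5·482 − 21·75 = 835, so β₁ = 835/284.
Then β₀ = (75 − 21·(835/284))/5 = 753/284.

β₁ = 2.94, β₀ = 2.65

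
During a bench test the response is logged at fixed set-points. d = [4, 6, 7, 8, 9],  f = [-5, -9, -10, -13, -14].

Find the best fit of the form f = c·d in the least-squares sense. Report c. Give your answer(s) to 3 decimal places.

c = -1.520

From the data, Σd·d = 246.
Moment sums: Σd·f = -374.
c = (-374)/246 = -1.52033.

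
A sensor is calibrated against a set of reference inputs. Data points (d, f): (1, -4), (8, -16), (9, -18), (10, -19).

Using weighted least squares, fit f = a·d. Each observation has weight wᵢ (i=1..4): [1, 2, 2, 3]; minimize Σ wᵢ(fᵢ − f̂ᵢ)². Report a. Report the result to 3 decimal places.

a = -1.953

With design matrix A, AᵀWA = [[591]] and AᵀWf = [-1154]ᵀ.
a = (-1154)/591 = -1.95262.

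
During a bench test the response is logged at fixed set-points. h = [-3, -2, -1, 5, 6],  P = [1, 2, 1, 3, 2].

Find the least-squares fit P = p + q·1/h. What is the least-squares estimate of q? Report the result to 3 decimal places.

q = 1.242

Normal-equation sums: Σ1 = 5, Σ1/h = -22/15, Σ1/h·1/h = 643/450.
Right-hand side: ΣP = 9, Σ1/h·P = -7/5.
Normal equations: [[5, -22/15]; [-22/15, 643/450]]·[p, q]ᵀ = [9, -7/5]ᵀ.
det = 5·(643/450) − (-22/15)² = 749/150.
p = (9·(643/450) − (-22/15)·(-7/5))/(749/150) = 1621/749; q = (5·(-7/5) − (-22/15)·9)/(749/150) = 930/749.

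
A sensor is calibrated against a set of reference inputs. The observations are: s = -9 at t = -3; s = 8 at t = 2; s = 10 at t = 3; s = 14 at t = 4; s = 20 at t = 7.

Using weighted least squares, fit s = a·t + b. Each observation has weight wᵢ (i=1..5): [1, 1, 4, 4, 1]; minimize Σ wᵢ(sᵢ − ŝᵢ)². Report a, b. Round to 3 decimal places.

a = 3.014, b = 1.137

With design matrix X, XᵀWX = [[162, 34]; [34, 11]] and XᵀWs = [527, 115]ᵀ.
Eliminating b: 11·(row 1) − 34·(row 2) gives 626·a = 11·527 − 34·115 = 1887, so a = 1887/626.
Then b = (115 − 34·(1887/626))/11 = 356/313.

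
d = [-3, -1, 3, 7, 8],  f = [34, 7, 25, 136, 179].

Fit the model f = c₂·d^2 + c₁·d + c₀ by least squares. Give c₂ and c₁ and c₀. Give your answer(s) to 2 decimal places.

c₂ = 2.94, c₁ = -1.52, c₀ = 2.83

Sums needed: Σd^2·d^2 = 6660, Σd^2·d = 854, Σd^2 = 132, Σd·d = 132, Σd = 14, Σ1 = 5.
For Xᵀf: Σd^2·f = 18658, Σd·f = 2350, Σf = 381.
Solving the 3×3 system (Gaussian elimination) gives c₂ = 220576/75019, c₁ = -16291/10717, c₀ = 212545/75019.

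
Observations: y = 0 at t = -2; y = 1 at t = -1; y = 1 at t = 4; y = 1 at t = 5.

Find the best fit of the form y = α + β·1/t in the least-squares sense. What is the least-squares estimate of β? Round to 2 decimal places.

From the data, Σ1 = 4, Σ1/t = -21/20, Σ1/t·1/t = 541/400.
Moment sums: Σy = 3, Σ1/t·y = -11/20.
Normal equations: [[4, -21/20]; [-21/20, 541/400]]·[α, β]ᵀ = [3, -11/20]ᵀ.
Eliminating β: (541/400)·(row 1) − (-21/20)·(row 2) gives (1723/400)·α = (541/400)·3 − (-21/20)·(-11/20) = 87/25, so α = 1392/1723.
Then β = ((-11/20) − (-21/20)·(1392/1723))/(541/400) = 380/1723.

β = 0.22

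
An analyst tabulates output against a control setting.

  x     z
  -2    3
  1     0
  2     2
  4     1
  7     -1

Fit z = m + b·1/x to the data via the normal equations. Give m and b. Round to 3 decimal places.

m = 1.416, b = -1.494

MᵀM·[m, b]ᵀ = Mᵀz reads: 5·m + (39/28)·b = 5;  (39/28)·m + (1241/784)·b = -11/28.
Δ = 5·(1241/784) − (39/28)² = 1171/196.
m = (5·(1241/784) − (39/28)·(-11/28))/(1171/196) = 3317/2342; b = (5·(-11/28) − (39/28)·5)/(1171/196) = -1750/1171.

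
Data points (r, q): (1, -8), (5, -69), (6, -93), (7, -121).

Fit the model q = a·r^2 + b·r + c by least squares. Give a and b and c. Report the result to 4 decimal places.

a = -1.7977, b = -4.4418, c = -1.7661

Normal-equation sums: Σr^2·r^2 = 4323, Σr^2·r = 685, Σr^2 = 111, Σr·r = 111, Σr = 19, Σ1 = 4.
And Σr^2·q = -11010, Σr·q = -1758, Σq = -291.
Normal equations: [[4323, 685, 111]; [685, 111, 19]; [111, 19, 4]]·[a, b, c]ᵀ = [-11010, -1758, -291]ᵀ.
Solving the 3×3 system (Gaussian elimination) gives a = -3243/1804, b = -8013/1804, c = -1593/902.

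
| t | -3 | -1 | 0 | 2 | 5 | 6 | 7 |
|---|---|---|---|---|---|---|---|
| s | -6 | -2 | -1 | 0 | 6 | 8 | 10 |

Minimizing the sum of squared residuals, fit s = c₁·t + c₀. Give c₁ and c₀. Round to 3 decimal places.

c₁ = 1.529, c₀ = -1.353

Compute the Gram sums: Σt·t = 124, Σt = 16, Σ1 = 7.
For Mᵀs: Σt·s = 168, Σs = 15.
Normal equations: [[124, 16]; [16, 7]]·[c₁, c₀]ᵀ = [168, 15]ᵀ.
Eliminating c₀: 7·(row 1) − 16·(row 2) gives 612·c₁ = 7·168 − 16·15 = 936, so c₁ = 26/17.
Then c₀ = (15 − 16·(26/17))/7 = -23/17.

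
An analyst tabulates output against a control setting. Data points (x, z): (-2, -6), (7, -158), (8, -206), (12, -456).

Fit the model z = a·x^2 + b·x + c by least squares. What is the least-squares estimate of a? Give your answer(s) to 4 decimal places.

The normal equations are: 27249·a + 2575·b + 261·c = -86614;  2575·a + 261·b + 25·c = -8214;  261·a + 25·b + 4·c = -826.
(Σx^2·x^2 = 27249, Σx^2·x = 2575, Σx^2 = 261, Σx·x = 261, Σx = 25, Σ1 = 4, Σx^2·z = -86614, Σx·z = -8214, Σz = -826.)
Solving the 3×3 system (Gaussian elimination) gives a = -109461/35950, b = -2443/1438, c = 50187/17975.

a = -3.0448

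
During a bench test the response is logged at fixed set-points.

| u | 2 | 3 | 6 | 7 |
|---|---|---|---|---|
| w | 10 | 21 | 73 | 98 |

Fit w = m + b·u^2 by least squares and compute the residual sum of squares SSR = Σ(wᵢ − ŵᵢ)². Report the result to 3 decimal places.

SSR = 0.854

Forming MᵀM = [[4, 98]; [98, 3794]] and Mᵀw = [202, 7659]ᵀ gives MᵀM·[m, b]ᵀ = Mᵀw.
Eliminating b: 3794·(row 1) − 98·(row 2) gives 5572·m = 3794·202 − 98·7659 = 15806, so m = 1129/398.
Then b = (7659 − 98·(1129/398))/3794 = 2710/1393.
Residuals: -1723/2786, 1823/2786, 355/2786, -65/398; SSR = 1189/1393.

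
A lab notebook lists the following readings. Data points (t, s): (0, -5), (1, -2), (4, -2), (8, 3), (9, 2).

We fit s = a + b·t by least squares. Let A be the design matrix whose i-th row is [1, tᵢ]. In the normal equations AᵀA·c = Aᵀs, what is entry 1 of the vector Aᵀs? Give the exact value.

Entry 1 ↔ basis 1, so (Aᵀs)_{1} = Σᵢ sᵢ = (1)·(-5) + (1)·(-2) + (1)·(-2) + (1)·(3) + (1)·(2) = -4.

-4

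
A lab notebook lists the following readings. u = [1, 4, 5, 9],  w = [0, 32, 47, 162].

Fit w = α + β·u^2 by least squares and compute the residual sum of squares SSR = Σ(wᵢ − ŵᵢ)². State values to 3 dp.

Normal-equation sums: Σ1 = 4, Σu^2 = 123, Σu^2·u^2 = 7443.
Moment sums: Σw = 241, Σu^2·w = 14809.
So XᵀX·[α, β]ᵀ = Xᵀw: [[4, 123]; [123, 7443]]·[α, β]ᵀ = [241, 14809]ᵀ.
det = 4·7443 − 123² = 14643.
α = (241·7443 − 123·14809)/14643 = -9248/4881; β = (4·14809 − 123·241)/14643 = 29593/14643.
Residuals: -1849/14643, 22832/14643, -23860/14643, 959/4881; SSR = 75278/14643.

SSR = 5.141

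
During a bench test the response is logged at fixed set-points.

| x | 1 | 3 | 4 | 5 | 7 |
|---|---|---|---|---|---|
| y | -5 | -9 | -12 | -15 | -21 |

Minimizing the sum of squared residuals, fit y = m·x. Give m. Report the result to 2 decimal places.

The normal equations are: 100·m = -302.
m = (-302)/100 = -3.02.

m = -3.02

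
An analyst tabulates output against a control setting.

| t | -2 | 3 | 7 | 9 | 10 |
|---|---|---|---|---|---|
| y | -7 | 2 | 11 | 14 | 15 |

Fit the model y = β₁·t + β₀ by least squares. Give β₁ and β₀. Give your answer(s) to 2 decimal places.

β₁ = 1.89, β₀ = -3.22

With design matrix A, AᵀA = [[243, 27]; [27, 5]] and Aᵀy = [373, 35]ᵀ.
Δ = 243·5 − 27² = 486.
β₁ = (373·5 − 27·35)/486 = 460/243; β₀ = (243·35 − 27·373)/486 = -29/9.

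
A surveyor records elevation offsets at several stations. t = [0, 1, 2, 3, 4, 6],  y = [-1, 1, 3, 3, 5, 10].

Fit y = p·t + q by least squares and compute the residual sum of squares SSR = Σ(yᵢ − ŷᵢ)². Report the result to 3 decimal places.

SSR = 2.929

Entries of MᵀM: Σt·t = 66, Σt = 16, Σ1 = 6.
For Mᵀy: Σt·y = 96, Σy = 21.
Eliminating q: 6·(row 1) − 16·(row 2) gives 140·p = 6·96 − 16·21 = 240, so p = 12/7.
Then q = (21 − 16·(12/7))/6 = -15/14.
Residuals: 1/14, 5/14, 9/14, -15/14, -11/14, 11/14; SSR = 41/14.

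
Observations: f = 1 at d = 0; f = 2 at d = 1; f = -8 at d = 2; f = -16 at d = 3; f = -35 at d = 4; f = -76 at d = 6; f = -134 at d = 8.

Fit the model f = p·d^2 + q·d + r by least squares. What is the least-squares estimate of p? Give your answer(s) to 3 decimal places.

p = -2.054

XᵀX·[p, q, r]ᵀ = Xᵀf reads: 5746·p + 828·q + 130·r = -12046;  828·p + 130·q + 24·r = -1730;  130·p + 24·q + 7·r = -266.
Solving the 3×3 system (Gaussian elimination) gives p = -6587/3207, q = -735/1069, r = 8024/3207.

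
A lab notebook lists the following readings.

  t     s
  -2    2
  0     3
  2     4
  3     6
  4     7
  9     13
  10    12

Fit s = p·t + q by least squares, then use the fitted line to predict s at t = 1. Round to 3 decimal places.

ŝ = 4.116

Normal-equation sums: Σt·t = 214, Σt = 26, Σ1 = 7.
Right-hand side: Σt·s = 287, Σs = 47.
Normal equations: [[214, 26]; [26, 7]]·[p, q]ᵀ = [287, 47]ᵀ.
Eliminating q: 7·(row 1) − 26·(row 2) gives 822·p = 7·287 − 26·47 = 787, so p = 787/822.
Then q = (47 − 26·(787/822))/7 = 1298/411.
At t = 1: ŝ = (787/822)·(1) + (1298/411)·(1) = 3383/822.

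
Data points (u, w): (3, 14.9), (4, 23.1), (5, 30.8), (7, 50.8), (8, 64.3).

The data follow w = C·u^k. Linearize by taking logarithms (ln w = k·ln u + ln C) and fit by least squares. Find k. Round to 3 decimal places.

k = 1.470

Taking logs, ln w = k·ln u + ln C, so regress ln w on ln u.
AᵀA = [[13.8297, 8.1197]; [8.1197, 5]], rhs = [29.1381, 17.3602]ᵀ  (here Σln u = 8.1197, Σ(ln u)² = 13.8297, Σln w = 17.3602, Σln u·ln w = 29.1381).
Solving (det = 3.2190): k = 1.46973, ln C = 1.08528.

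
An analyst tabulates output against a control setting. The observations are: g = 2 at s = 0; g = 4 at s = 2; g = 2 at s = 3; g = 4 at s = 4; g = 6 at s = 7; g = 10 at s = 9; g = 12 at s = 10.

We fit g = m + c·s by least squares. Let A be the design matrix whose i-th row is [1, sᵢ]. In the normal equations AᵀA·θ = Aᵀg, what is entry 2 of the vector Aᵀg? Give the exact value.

Entry 2 ↔ basis s, so (Aᵀg)_{2} = Σᵢ (s)·gᵢ = (0)·(2) + (2)·(4) + (3)·(2) + (4)·(4) + (7)·(6) + (9)·(10) + (10)·(12) = 282.

282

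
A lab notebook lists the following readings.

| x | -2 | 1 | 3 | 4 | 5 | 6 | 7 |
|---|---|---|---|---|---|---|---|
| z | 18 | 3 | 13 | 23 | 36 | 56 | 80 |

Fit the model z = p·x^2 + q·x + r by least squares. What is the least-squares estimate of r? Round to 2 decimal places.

Sums needed: Σx^2·x^2 = 4676, Σx^2·x = 768, Σx^2 = 140, Σx·x = 140, Σx = 24, Σ1 = 7.
For Aᵀz: Σx^2·z = 7396, Σx·z = 1174, Σz = 229.
Normal equations: [[4676, 768, 140]; [768, 140, 24]; [140, 24, 7]]·[p, q, r]ᵀ = [7396, 1174, 229]ᵀ.
Inverting the 3×3 Gram matrix, [p, q, r]ᵀ = [22108/11081, -10189/3166, 42615/11081]ᵀ.

r = 3.85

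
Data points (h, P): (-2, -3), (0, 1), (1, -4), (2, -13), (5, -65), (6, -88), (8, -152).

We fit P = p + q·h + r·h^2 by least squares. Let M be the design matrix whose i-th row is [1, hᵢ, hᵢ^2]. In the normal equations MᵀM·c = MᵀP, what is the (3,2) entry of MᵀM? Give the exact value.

Row 3 ↔ basis h^2, column 2 ↔ basis h, so (MᵀM)_{3,2} = Σᵢ (h^2)·(h) = (4)·(-2) + (0)·(0) + (1)·(1) + (4)·(2) + (25)·(5) + (36)·(6) + (64)·(8) = 854.

854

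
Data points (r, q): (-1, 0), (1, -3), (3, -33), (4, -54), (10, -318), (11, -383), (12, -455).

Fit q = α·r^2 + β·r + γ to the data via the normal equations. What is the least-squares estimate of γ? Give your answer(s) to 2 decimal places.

Compute the Gram sums: Σr^2·r^2 = 45716, Σr^2·r = 4150, Σr^2 = 392, Σr·r = 392, Σr = 40, Σ1 = 7.
For Xᵀq: Σr^2·q = -144827, Σr·q = -13171, Σq = -1246.
So XᵀX·[α, β, γ]ᵀ = Xᵀq: [[45716, 4150, 392]; [4150, 392, 40]; [392, 40, 7]]·[α, β, γ]ᵀ = [-144827, -13171, -1246]ᵀ.
Solving the 3×3 system (Gaussian elimination) gives α = -826079/274886, β = -523313/274886, γ = 160538/137443.

γ = 1.17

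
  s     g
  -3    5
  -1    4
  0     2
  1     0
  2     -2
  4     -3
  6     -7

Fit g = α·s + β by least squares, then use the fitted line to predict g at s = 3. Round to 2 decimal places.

ĝ = -2.48

Entries of AᵀA: Σs·s = 67, Σs = 9, Σ1 = 7.
And Σs·g = -77, Σg = -1.
Normal equations: [[67, 9]; [9, 7]]·[α, β]ᵀ = [-77, -1]ᵀ.
det = 67·7 − 9² = 388.
α = ((-77)·7 − 9·(-1))/388 = -265/194; β = (67·(-1) − 9·(-77))/388 = 313/194.
At s = 3: ĝ = (-265/194)·(3) + (313/194)·(1) = -241/97.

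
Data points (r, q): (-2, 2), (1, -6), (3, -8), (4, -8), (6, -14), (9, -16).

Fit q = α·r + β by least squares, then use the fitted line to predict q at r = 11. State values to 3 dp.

q̂ = -20.476

Sums needed: Σr·r = 147, Σr = 21, Σ1 = 6.
Moment sums: Σr·q = -294, Σq = -50.
XᵀX·[α, β]ᵀ = Xᵀq becomes [[147, 21]; [21, 6]]·[α, β]ᵀ = [-294, -50]ᵀ.
Δ = 147·6 − 21² = 441.
α = ((-294)·6 − 21·(-50))/441 = -34/21; β = (147·(-50) − 21·(-294))/441 = -8/3.
At r = 11: q̂ = (-34/21)·(11) + (-8/3)·(1) = -430/21.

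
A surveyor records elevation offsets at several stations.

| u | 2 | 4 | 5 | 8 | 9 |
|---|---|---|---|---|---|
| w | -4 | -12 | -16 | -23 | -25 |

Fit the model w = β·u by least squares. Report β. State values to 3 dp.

Sums needed: Σu·u = 190.
For Xᵀw: Σu·w = -545.
Normal equations: [[190]]·[β]ᵀ = [-545]ᵀ.
β = (-545)/190 = -2.86842.

β = -2.868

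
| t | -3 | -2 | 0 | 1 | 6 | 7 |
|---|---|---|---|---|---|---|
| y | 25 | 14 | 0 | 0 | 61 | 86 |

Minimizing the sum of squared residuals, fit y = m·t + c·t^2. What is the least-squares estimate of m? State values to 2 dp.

The normal equations are: 99·m + 525·c = 865;  525·m + 3795·c = 6691.
(Σt·t = 99, Σt·t^2 = 525, Σt^2·t^2 = 3795, Σt·y = 865, Σt^2·y = 6691.)
Δ = 99·3795 − 525² = 100080.
m = (865·3795 − 525·6691)/100080 = -3835/1668; c = (99·6691 − 525·865)/100080 = 17357/8340.

m = -2.30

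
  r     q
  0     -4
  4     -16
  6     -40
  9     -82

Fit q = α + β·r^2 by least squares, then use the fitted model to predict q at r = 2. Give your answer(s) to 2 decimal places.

q̂ = -6.84

Normal-equation sums: Σ1 = 4, Σr^2 = 133, Σr^2·r^2 = 8113.
For Xᵀq: Σq = -142, Σr^2·q = -8338.
XᵀX·[α, β]ᵀ = Xᵀq becomes [[4, 133]; [133, 8113]]·[α, β]ᵀ = [-142, -8338]ᵀ.
Eliminating β: 8113·(row 1) − 133·(row 2) gives 14763·α = 8113·(-142) − 133·(-8338) = -43092, so α = -108/37.
Then β = ((-8338) − 133·(-108/37))/8113 = -4822/4921.
At r = 2: q̂ = (-108/37)·(1) + (-4822/4921)·(4) = -33652/4921.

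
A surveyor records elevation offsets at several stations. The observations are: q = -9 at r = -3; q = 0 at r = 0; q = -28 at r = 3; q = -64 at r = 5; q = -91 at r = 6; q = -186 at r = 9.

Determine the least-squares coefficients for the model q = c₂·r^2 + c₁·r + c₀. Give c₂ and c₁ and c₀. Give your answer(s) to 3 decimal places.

Setting ∂/∂c₂ … = 0 gives: 8644·c₂ + 1070·c₁ + 160·c₀ = -20275;  1070·c₂ + 160·c₁ + 20·c₀ = -2597;  160·c₂ + 20·c₁ + 6·c₀ = -378.
(Σr^2·r^2 = 8644, Σr^2·r = 1070, Σr^2 = 160, Σr·r = 160, Σr = 20, Σ1 = 6, Σr^2·q = -20275, Σr·q = -2597, Σq = -378.)
Solving the 3×3 system (Gaussian elimination) gives c₂ = -3343/1722, c₁ = -27227/8610, c₀ = -198/287.

c₂ = -1.941, c₁ = -3.162, c₀ = -0.690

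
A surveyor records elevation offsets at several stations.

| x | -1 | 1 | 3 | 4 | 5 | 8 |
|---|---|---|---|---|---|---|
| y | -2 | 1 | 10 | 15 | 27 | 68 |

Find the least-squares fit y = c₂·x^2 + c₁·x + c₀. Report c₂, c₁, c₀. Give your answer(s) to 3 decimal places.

From the data, Σx^2·x^2 = 5060, Σx^2·x = 728, Σx^2 = 116, Σx·x = 116, Σx = 20, Σ1 = 6.
And Σx^2·y = 5356, Σx·y = 772, Σy = 119.
Normal equations: [[5060, 728, 116]; [728, 116, 20]; [116, 20, 6]]·[c₂, c₁, c₀]ᵀ = [5356, 772, 119]ᵀ.
Solving the 3×3 system (Gaussian elimination) gives c₂ = 2827/2810, c₁ = 1819/2810, c₀ = -4987/2810.

c₂ = 1.006, c₁ = 0.647, c₀ = -1.775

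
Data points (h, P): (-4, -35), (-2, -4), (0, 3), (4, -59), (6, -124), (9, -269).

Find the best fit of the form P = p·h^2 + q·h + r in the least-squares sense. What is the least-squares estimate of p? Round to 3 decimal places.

p = -3.025

Normal-equation sums: Σh^2·h^2 = 8385, Σh^2·h = 937, Σh^2 = 153, Σh·h = 153, Σh = 13, Σ1 = 6.
Moment sums: Σh^2·P = -27773, Σh·P = -3253, ΣP = -488.
Normal equations: [[8385, 937, 153]; [937, 153, 13]; [153, 13, 6]]·[p, q, r]ᵀ = [-27773, -3253, -488]ᵀ.
Inverting the 3×3 Gram matrix, [p, q, r]ᵀ = [-41721/13790, -40183/13790, 14681/6895]ᵀ.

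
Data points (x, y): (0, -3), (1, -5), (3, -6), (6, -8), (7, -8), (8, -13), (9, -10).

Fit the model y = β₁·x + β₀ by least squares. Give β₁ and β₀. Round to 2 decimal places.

The normal equations are: 240·β₁ + 34·β₀ = -321;  34·β₁ + 7·β₀ = -53.
det = 240·7 − 34² = 524.
β₁ = ((-321)·7 − 34·(-53))/524 = -445/524; β₀ = (240·(-53) − 34·(-321))/524 = -903/262.

β₁ = -0.85, β₀ = -3.45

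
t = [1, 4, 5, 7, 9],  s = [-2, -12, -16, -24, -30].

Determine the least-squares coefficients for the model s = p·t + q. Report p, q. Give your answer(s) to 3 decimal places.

MᵀM·[p, q]ᵀ = Mᵀs reads: 172·p + 26·q = -568;  26·p + 5·q = -84.
det = 172·5 − 26² = 184.
p = ((-568)·5 − 26·(-84))/184 = -82/23; q = (172·(-84) − 26·(-568))/184 = 40/23.

p = -3.565, q = 1.739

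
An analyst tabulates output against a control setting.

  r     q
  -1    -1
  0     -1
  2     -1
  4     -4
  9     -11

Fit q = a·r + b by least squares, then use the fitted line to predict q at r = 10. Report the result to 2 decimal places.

q̂ = -11.12

With design matrix X, XᵀX = [[102, 14]; [14, 5]] and Xᵀq = [-116, -18]ᵀ.
Δ = 102·5 − 14² = 314.
a = ((-116)·5 − 14·(-18))/314 = -164/157; b = (102·(-18) − 14·(-116))/314 = -106/157.
At r = 10: q̂ = (-164/157)·(10) + (-106/157)·(1) = -1746/157.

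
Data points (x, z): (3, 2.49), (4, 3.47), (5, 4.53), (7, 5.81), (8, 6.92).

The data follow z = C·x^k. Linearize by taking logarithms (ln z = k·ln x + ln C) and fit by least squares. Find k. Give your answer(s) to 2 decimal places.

k = 1.01

Let Y = ln z. Fitting Y = k·ln x + ln C by least squares:
Over the data: Σln x = 8.1197, Σ(ln x)² = 13.8297, Σln z = 7.3612, Σln x·ln z = 12.6049.
Normal system: [[13.8297, 8.1197]; [8.1197, 5]]·[k, ln C]ᵀ = [12.6049, 7.3612]ᵀ.
Solving (det = 3.2190): k = 1.01094, ln C = -0.16947.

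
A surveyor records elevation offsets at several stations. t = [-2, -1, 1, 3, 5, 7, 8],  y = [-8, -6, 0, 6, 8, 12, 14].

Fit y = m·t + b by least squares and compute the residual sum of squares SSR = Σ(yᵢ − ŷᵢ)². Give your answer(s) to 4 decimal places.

SSR = 7.8286

MᵀM·[m, b]ᵀ = Mᵀy reads: 153·m + 21·b = 276;  21·m + 7·b = 26.
(Σt·t = 153, Σt = 21, Σ1 = 7, Σt·y = 276, Σy = 26.)
Δ = 153·7 − 21² = 630.
m = (276·7 − 21·26)/630 = 11/5; b = (153·26 − 21·276)/630 = -101/35.
Residuals: -5/7, -32/35, 24/35, 16/7, -4/35, -18/35, -5/7; SSR = 274/35.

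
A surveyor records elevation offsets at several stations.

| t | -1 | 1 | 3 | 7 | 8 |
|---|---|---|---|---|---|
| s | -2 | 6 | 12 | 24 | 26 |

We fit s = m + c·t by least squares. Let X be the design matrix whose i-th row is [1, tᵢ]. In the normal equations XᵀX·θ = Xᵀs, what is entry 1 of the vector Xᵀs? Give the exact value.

Entry 1 ↔ basis 1, so (Xᵀs)_{1} = Σᵢ sᵢ = (1)·(-2) + (1)·(6) + (1)·(12) + (1)·(24) + (1)·(26) = 66.

66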